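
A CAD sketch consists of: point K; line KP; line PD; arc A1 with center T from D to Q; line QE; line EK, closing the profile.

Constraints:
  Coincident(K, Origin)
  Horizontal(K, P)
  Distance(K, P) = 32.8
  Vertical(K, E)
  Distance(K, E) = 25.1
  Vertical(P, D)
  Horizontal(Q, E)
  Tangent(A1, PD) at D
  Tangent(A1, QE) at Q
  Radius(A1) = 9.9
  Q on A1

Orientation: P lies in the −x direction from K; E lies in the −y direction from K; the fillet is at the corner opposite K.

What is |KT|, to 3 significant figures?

27.5

K is at the origin; K and P share the same y with |KP| = 32.8 and P on the −x side, so P = (-32.8, 0.00). K and E share the same x with |KE| = 25.1 and E on the −y side, so E = (0.00, -25.1). The virtual corner opposite K is at (-32.8, -25.1). Since A1 is tangent to PD there, TD ⟂ PD and tangency of A1 to QE means the radius TQ is perpendicular to QE, with radius 9.9, so the center T sits 9.9 in from both sides at T = (-22.9, -15.2). Then |KT| = |T − K| = 27.5.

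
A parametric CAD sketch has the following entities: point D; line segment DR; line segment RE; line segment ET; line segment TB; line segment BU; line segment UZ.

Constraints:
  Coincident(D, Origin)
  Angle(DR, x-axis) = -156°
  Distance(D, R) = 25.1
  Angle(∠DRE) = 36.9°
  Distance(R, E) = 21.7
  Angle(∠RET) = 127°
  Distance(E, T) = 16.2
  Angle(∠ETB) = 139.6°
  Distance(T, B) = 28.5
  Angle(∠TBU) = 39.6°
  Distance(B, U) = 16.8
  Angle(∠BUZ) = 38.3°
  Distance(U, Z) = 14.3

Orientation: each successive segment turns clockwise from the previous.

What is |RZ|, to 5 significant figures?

46.173

∠TBU = 39.6° gives BU at -172.90° from the x-axis; with |BU| = 16.8, U = (11.035, -6.4112). ∠BUZ = 38.3° gives UZ at 45.400° from the x-axis; with |UZ| = 14.3, Z = (21.076, 3.7708). Then |RZ| = |Z − R| = 46.173.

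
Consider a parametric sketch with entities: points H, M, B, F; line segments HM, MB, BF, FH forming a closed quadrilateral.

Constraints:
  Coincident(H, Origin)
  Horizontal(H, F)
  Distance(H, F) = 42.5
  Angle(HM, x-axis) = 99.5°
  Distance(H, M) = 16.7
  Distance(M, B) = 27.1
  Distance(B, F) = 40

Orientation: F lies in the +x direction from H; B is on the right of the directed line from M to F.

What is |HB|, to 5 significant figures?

10.524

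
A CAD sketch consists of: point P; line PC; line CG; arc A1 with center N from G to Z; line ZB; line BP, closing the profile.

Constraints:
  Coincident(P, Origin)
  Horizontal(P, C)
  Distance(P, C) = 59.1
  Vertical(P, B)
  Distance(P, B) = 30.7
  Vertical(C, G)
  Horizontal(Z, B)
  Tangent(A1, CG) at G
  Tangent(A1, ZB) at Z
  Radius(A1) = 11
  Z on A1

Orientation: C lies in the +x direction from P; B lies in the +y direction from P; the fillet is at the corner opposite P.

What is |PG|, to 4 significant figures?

62.30

The virtual corner opposite P is at (59.10, 30.70). The tangent condition forces NG to be normal to CG and A1 meets ZB tangentially, so NZ is at right angles to ZB, with radius 11.0, so the center N sits 11.0 in from both sides at N = (48.10, 19.70). That places the tangent points at G = (59.10, 19.70) on CG and Z = (48.10, 30.70) on ZB. Then |PG| = |G − P| = 62.30.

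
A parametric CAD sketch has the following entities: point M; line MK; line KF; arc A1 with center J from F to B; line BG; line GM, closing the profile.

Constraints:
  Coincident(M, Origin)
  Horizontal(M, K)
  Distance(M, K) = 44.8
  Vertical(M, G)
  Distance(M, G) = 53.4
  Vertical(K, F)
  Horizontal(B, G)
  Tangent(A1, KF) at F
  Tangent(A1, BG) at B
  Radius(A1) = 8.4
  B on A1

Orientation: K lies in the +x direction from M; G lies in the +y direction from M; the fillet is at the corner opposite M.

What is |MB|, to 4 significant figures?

64.63

M is at the origin; M and K share the same y with |MK| = 44.8 and K on the +x side, so K = (44.80, 0.000). MG is vertical with |MG| = 53.4 and G on the +y side, so G = (0.000, 53.40). The virtual corner opposite M is at (44.80, 53.40). Since A1 is tangent to KF there, JF ⟂ KF and since A1 is tangent to BG there, JB ⟂ BG, with radius 8.4, so the center J sits 8.4 in from both sides at J = (36.40, 45.00). That places the tangent points at F = (44.80, 45.00) on KF and B = (36.40, 53.40) on BG. Then |MB| = |B − M| = 64.63.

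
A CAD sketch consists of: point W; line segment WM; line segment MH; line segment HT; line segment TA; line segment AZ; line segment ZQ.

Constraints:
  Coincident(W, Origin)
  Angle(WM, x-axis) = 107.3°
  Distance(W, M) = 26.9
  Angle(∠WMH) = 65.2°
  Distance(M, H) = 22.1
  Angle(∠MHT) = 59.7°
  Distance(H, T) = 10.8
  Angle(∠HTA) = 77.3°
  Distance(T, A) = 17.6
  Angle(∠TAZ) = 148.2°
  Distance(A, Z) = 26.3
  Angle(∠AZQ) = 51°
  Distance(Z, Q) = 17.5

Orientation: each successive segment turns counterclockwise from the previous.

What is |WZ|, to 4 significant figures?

54.42

∠HTA = 77.3° gives TA at 85.10° from the x-axis; with |TA| = 17.6, A = (-12.60, 25.14). ∠TAZ = 148.2° gives AZ at 116.9° from the x-axis; with |AZ| = 26.3, Z = (-24.50, 48.59). Then |WZ| = |Z − W| = 54.42.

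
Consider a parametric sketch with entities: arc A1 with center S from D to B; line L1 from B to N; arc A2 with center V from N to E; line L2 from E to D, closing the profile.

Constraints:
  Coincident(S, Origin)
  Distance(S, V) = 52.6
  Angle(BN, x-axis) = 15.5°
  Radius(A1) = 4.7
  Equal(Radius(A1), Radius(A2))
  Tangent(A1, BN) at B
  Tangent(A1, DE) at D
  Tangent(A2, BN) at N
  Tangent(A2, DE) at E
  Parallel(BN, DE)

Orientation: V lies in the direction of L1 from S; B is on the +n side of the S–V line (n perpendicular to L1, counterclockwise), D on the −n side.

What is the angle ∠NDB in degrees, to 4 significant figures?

79.87°

The slot axis is L1's direction at 15.5°, so u = (cos 15.5°, sin 15.5°) = (0.9636, 0.2672) and n = (−sin 15.5°, cos 15.5°) = (-0.2672, 0.9636). S is at the origin and V lies 52.6 along u from S, so V = 52.6·u = (50.69, 14.06). Tangency of A1 to both parallel lines with radius 4.7 puts B and D at S ± 4.7·n: B = (-1.256, 4.529), D = (1.256, -4.529). Equal radii place N and E the same way about V: N = V + 4.7·n = (49.43, 18.59), E = V − 4.7·n = (51.94, 9.528). Then cos ∠NDB = DN·DB / (|DN||DB|), giving 79.87°.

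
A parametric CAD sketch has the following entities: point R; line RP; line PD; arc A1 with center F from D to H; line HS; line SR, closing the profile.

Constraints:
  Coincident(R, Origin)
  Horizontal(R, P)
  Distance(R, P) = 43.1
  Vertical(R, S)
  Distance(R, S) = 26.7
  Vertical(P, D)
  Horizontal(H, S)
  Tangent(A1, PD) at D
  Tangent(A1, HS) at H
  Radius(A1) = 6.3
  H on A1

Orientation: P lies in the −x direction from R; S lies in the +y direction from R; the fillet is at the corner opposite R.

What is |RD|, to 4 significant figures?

47.68

The virtual corner opposite R is at (-43.10, 26.70). The tangent condition forces FD to be normal to PD and the tangent condition forces FH to be normal to HS, with radius 6.3, so the center F sits 6.3 in from both sides at F = (-36.80, 20.40). That places the tangent points at D = (-43.10, 20.40) on PD and H = (-36.80, 26.70) on HS. Then |RD| = |D − R| = 47.68.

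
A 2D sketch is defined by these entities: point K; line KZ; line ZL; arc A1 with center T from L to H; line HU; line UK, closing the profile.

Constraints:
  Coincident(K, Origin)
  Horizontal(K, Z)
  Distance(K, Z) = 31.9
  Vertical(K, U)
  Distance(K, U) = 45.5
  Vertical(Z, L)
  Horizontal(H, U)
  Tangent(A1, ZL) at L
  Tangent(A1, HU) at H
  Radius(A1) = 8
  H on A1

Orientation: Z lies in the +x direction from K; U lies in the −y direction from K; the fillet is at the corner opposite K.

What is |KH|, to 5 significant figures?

51.395

K is at the origin; K and Z share the same y with |KZ| = 31.9 and Z on the +x side, so Z = (31.900, 0.0000). K and U share the same x with |KU| = 45.5 and U on the −y side, so U = (0.0000, -45.500). The virtual corner opposite K is at (31.900, -45.500). The tangent condition forces TL to be normal to ZL and A1 meets HU tangentially, so TH is at right angles to HU, with radius 8.0, so the center T sits 8.0 in from both sides at T = (23.900, -37.500). That places the tangent points at L = (31.900, -37.500) on ZL and H = (23.900, -45.500) on HU. Then |KH| = |H − K| = 51.395.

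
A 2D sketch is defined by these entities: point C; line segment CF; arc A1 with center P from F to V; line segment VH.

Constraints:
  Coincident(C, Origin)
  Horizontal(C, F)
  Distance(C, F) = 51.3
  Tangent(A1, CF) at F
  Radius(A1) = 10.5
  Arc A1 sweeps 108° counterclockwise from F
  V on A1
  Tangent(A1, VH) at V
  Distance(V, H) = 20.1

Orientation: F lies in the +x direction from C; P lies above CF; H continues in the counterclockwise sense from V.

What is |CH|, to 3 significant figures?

64.1

C is at the origin; C and F share the same y with |CF| = 51.3 and F on the +x side, so F = (51.3, 0.00). Since A1 is tangent to CF there, PF ⟂ CF, so P = F + (0, 10.5) = (51.3, 10.5). On A1, F sits at bearing -90° from P; a 108° counterclockwise sweep puts V at bearing 18°, so V = P + 10.5·(cos 18°, sin 18°) = (61.3, 13.7). The tangent condition forces PV to be normal to VH, so VH runs along (−sin 18°, cos 18°); with |VH| = 20.1, H = (55.1, 32.9). Then |CH| = |H − C| = 64.1.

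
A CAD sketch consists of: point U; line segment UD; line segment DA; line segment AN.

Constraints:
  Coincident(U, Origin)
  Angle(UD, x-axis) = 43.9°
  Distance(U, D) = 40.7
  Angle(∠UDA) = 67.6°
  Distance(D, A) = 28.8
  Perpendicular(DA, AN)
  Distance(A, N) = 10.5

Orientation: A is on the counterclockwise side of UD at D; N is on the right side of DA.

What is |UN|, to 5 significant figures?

49.930

U is at the origin; UD runs at 43.9° with length 40.7, so D = 40.7·(cos 43.9°, sin 43.9°) = (29.326, 28.221). ∠UDA = 67.6°, so DA runs at 43.9° + (180° − 67.6°) = 156.30° from the x-axis; with |DA| = 28.8, A = D + 28.8·(cos 156.30°, sin 156.30°) = (2.9553, 39.798). DA ⟂ AN; with |AN| = 10.5 on the right of DA, N = A + 10.5·(0.40195, 0.91566) = (7.1758, 49.412). Then |UN| = |N − U| = 49.930.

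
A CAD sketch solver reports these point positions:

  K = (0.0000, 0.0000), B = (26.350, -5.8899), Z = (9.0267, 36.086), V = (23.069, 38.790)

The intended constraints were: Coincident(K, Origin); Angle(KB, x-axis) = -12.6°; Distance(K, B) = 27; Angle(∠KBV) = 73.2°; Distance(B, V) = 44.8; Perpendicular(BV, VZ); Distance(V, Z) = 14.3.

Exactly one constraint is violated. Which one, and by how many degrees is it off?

Perpendicular(BV, VZ) — off by 6.70°.

K = (0.00, 0.00) ✓; KB at -12.60° ✓; |KB| = 27.00 ✓; ∠KBV = 73.20° ✓; |BV| = 44.80 ✓; ∠(BV, VZ) = 96.70° ✗; |VZ| = 14.30 ✓.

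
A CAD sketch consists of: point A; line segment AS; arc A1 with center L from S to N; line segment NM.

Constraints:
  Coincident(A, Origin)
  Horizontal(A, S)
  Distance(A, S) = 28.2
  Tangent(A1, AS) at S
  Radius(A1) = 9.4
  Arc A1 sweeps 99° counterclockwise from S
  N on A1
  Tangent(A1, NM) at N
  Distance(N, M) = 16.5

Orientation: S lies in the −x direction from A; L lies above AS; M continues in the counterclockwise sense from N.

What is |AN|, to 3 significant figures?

21.8

A is at the origin; A and S share the same y with |AS| = 28.2 and S on the −x side, so S = (-28.2, 0.00). The tangent condition forces LS to be normal to AS, so L = S + (0, 9.4) = (-28.2, 9.40). On A1, S sits at bearing -90° from L; a 99° counterclockwise sweep puts N at bearing 9°, so N = L + 9.4·(cos 9°, sin 9°) = (-18.9, 10.9). Then |AN| = |N − A| = 21.8.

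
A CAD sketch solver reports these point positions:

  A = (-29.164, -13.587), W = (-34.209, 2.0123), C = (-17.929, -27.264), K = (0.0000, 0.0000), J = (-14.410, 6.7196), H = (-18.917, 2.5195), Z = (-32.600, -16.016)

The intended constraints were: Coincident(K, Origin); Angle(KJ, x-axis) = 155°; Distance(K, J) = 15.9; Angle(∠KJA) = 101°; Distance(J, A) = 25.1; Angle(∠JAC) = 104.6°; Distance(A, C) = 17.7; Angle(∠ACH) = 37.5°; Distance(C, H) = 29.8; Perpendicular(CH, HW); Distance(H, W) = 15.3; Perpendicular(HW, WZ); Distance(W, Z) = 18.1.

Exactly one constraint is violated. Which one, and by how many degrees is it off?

Perpendicular(HW, WZ) — off by 3.20°.

K = (0.00, 0.00) ✓; KJ at 155.0° ✓; |KJ| = 15.90 ✓; ∠KJA = 101.0° ✓; |JA| = 25.10 ✓; ∠JAC = 104.6° ✓; |AC| = 17.70 ✓; ∠ACH = 37.50° ✓; |CH| = 29.80 ✓; ∠(CH, HW) = 90.00° ✓; |HW| = 15.30 ✓; ∠(HW, WZ) = 93.20° ✗; |WZ| = 18.10 ✓.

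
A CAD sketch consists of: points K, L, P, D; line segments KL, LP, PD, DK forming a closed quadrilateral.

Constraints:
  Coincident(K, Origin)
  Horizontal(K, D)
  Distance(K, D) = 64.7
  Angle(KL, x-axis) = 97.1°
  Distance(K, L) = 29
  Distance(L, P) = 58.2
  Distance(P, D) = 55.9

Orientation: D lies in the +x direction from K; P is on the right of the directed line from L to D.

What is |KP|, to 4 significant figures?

30.41

Checks: |LP| = 58.20 ✓; |PD| = 55.90 ✓.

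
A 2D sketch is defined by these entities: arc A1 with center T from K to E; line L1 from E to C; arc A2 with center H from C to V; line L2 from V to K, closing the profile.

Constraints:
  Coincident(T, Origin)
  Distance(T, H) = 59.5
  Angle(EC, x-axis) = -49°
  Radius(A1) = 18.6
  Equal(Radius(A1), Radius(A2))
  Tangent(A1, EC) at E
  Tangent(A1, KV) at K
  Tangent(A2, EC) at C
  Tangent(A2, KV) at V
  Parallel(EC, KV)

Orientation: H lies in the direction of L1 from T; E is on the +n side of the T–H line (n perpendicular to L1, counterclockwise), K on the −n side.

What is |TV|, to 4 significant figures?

62.34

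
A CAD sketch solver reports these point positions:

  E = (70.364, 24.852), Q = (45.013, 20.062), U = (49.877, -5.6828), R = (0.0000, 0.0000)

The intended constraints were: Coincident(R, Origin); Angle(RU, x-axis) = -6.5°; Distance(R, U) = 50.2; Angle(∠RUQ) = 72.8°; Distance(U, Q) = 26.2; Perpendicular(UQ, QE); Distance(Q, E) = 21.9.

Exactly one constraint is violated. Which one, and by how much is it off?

Distance(Q, E) = 21.9 — off by 3.90.

R = (0.00, 0.00) ✓; RU at -6.500° ✓; |RU| = 50.20 ✓; ∠RUQ = 72.80° ✓; |UQ| = 26.20 ✓; ∠(UQ, QE) = 90.00° ✓; |QE| = 25.80 ✗.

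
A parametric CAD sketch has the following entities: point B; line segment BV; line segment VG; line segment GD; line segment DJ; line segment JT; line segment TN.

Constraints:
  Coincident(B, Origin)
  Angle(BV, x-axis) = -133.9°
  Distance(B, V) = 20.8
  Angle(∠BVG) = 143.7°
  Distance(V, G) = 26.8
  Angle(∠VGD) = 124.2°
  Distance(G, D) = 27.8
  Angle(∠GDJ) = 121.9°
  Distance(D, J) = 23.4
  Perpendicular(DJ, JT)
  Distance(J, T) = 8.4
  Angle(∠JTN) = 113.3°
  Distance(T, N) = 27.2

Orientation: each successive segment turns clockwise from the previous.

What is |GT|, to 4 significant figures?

41.01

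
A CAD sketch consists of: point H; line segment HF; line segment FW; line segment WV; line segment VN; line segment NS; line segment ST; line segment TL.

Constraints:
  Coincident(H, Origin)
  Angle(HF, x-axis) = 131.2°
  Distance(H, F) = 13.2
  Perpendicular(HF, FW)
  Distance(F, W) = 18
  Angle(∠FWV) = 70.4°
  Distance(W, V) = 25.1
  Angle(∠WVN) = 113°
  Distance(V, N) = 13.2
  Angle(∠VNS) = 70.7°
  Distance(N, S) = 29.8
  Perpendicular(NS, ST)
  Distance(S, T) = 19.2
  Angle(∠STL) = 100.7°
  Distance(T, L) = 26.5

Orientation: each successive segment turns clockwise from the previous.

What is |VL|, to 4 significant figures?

11.68

The perpendicularity gives ST at right angles to NS, so ST runs at 25.30°; with |ST| = 19.2, T = (9.313, 24.33). ∠STL = 100.7° gives TL at -54.00° from the x-axis; with |TL| = 26.5, L = (24.89, 2.890). Then |VL| = |L − V| = 11.68.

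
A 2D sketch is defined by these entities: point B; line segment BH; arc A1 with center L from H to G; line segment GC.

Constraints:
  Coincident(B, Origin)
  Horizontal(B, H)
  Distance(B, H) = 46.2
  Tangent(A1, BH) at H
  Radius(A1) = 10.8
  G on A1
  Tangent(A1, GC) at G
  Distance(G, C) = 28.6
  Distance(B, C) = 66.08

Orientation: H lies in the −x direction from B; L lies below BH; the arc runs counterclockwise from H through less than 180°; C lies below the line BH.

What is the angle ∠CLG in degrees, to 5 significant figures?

69.312°

B is at the origin; B and H share the same y with |BH| = 46.2 and H on the −x side, so H = (-46.200, 0.0000). The tangent condition forces LH to be normal to BH, so L = H + (0, -10.8) = (-46.200, -10.800). Since LG ⟂ GC (tangency), |LC| = √(10.8² + 28.6²) = 30.571 regardless of where G sits on A1. So C lies on both circle(B, 66.08) and circle(L, 30.571); the below-BH intersection is C = (-51.962, -40.823). G is the foot of the tangent from C: G = (-56.842, -12.643).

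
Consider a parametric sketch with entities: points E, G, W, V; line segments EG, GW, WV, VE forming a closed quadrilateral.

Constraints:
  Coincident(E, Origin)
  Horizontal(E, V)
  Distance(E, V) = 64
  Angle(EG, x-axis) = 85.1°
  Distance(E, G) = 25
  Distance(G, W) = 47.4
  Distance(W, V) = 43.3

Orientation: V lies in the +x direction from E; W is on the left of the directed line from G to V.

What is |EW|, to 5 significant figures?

61.719

Checks: |GW| = 47.40 ✓; |WV| = 43.30 ✓.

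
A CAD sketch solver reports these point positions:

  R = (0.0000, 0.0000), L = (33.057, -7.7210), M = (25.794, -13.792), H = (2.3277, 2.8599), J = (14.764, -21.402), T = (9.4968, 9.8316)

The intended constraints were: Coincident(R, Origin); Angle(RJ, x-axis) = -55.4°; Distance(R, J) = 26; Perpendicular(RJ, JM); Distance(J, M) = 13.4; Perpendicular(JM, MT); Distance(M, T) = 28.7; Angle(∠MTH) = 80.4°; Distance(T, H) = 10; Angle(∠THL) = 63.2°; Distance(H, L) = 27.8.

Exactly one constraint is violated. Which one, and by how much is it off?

Distance(H, L) = 27.8 — off by 4.70.

R = (0.00, 0.00) ✓; RJ at -55.40° ✓; |RJ| = 26.00 ✓; ∠(RJ, JM) = 90.00° ✓; |JM| = 13.40 ✓; ∠(JM, MT) = 90.00° ✓; |MT| = 28.70 ✓; ∠MTH = 80.40° ✓; |TH| = 10.00 ✓; ∠THL = 63.20° ✓; |HL| = 32.50 ✗.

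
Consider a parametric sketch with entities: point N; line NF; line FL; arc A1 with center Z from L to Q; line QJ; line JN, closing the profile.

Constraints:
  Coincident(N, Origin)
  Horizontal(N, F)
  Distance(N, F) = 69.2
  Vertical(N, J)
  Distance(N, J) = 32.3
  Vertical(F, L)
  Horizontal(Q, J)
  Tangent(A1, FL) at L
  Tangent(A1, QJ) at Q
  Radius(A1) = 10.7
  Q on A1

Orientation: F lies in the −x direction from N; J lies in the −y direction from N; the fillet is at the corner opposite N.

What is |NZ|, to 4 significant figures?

62.36

N is at the origin; NF is horizontal with |NF| = 69.2 and F on the −x side, so F = (-69.20, 0.000). N and J share the same x with |NJ| = 32.3 and J on the −y side, so J = (0.000, -32.30). The virtual corner opposite N is at (-69.20, -32.30). The tangent condition forces ZL to be normal to FL and the tangent condition forces ZQ to be normal to QJ, with radius 10.7, so the center Z sits 10.7 in from both sides at Z = (-58.50, -21.60). Then |NZ| = |Z − N| = 62.36.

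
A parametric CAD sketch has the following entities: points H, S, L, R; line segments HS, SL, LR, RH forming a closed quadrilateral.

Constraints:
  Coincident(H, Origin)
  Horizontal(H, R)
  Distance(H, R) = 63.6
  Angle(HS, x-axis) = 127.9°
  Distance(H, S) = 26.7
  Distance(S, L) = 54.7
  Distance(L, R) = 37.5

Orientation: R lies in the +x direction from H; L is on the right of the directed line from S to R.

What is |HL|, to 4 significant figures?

29.95

H is at the origin; HR is horizontal with |HR| = 63.6 and R in +x, so R = (63.6, 0). HS runs at 127.9° with |HS| = 26.7, so S = (-16.40, 21.07). L is determined by |SL| = 54.7 and |LR| = 37.5 together: it lies at the intersection of circle(S, 54.7) and circle(R, 37.5). With |SR| = 82.73, the foot of the radical line on SR is 50.95 from S and the perpendicular offset is √(54.7² − 50.95²) = 19.91. Taking the right-of-SR solution: L = (27.80, -11.16).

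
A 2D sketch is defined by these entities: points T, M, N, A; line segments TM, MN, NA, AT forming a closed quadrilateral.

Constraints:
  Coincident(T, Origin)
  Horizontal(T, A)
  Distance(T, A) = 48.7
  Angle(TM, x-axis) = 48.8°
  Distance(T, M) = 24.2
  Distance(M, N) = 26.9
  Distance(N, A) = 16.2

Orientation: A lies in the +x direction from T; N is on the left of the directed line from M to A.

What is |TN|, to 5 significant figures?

45.222

Checks: |MN| = 26.90 ✓; |NA| = 16.20 ✓.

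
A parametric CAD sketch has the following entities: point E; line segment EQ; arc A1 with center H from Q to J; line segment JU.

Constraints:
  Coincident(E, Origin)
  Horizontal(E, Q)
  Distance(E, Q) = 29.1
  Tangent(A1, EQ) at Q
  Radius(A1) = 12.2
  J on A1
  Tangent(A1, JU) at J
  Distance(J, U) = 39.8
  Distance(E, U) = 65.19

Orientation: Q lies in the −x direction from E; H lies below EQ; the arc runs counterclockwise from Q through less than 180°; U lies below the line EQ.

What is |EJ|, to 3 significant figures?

43.3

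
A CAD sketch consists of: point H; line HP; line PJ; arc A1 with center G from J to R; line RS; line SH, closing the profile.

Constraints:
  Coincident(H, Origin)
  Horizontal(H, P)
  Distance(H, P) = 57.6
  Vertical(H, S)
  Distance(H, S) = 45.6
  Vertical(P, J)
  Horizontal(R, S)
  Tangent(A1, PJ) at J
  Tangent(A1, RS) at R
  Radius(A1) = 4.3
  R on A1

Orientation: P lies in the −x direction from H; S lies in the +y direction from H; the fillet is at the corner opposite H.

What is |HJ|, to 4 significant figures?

70.88

H is at the origin; HP is horizontal with |HP| = 57.6 and P on the −x side, so P = (-57.60, 0.000). H and S share the same x with |HS| = 45.6 and S on the +y side, so S = (0.000, 45.60). The virtual corner opposite H is at (-57.60, 45.60). The tangent condition forces GJ to be normal to PJ and since A1 is tangent to RS there, GR ⟂ RS, with radius 4.3, so the center G sits 4.3 in from both sides at G = (-53.30, 41.30). That places the tangent points at J = (-57.60, 41.30) on PJ and R = (-53.30, 45.60) on RS. Then |HJ| = |J − H| = 70.88.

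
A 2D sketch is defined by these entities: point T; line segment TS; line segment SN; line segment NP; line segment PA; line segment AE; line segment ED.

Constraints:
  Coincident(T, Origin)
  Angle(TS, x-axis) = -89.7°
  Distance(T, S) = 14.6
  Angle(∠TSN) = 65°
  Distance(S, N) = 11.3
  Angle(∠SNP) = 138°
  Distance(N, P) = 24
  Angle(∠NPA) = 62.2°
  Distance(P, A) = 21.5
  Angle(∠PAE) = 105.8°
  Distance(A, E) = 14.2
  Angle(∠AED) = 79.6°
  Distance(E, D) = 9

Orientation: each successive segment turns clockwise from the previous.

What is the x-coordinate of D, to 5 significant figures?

-4.4655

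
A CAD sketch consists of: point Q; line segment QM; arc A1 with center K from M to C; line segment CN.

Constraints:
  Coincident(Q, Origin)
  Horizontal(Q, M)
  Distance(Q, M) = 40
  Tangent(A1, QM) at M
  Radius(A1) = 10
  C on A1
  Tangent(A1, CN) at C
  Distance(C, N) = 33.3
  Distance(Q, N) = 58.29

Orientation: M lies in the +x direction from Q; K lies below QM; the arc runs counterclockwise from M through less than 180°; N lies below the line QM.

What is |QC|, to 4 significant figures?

32.59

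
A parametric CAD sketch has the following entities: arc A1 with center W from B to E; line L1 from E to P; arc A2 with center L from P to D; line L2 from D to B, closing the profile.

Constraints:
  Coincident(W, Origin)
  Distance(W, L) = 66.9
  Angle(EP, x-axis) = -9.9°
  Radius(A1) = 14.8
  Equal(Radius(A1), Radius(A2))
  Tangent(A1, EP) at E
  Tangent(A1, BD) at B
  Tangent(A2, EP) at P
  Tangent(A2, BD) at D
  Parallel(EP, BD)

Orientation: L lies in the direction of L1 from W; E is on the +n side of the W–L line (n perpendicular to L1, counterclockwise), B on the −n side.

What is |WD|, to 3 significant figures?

68.5

The slot axis is L1's direction at -9.9°, so u = (cos -9.9°, sin -9.9°) = (0.985, -0.172) and n = (−sin -9.9°, cos -9.9°) = (0.172, 0.985). W is at the origin and L lies 66.9 along u from W, so L = 66.9·u = (65.9, -11.5). Tangency of A1 to both parallel lines with radius 14.8 puts E and B at W ± 14.8·n: E = (2.54, 14.6), B = (-2.54, -14.6). Equal radii place P and D the same way about L: P = L + 14.8·n = (68.4, 3.08), D = L − 14.8·n = (63.4, -26.1). Then |WD| = |D − W| = 68.5.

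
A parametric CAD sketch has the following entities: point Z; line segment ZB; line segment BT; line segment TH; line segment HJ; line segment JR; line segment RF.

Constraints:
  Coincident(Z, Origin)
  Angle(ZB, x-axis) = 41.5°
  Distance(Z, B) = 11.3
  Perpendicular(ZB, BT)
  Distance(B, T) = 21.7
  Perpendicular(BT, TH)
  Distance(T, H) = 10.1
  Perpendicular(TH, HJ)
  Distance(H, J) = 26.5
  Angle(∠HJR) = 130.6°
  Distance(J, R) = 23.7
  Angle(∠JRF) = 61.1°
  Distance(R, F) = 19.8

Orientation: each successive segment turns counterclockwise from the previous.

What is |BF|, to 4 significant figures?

11.94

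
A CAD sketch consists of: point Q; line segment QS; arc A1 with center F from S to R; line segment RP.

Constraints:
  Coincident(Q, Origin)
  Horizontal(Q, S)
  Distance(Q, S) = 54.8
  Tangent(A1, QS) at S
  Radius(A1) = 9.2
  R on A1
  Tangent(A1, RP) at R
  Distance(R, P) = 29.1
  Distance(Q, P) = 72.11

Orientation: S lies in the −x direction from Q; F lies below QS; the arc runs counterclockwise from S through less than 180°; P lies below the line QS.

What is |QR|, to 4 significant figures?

64.76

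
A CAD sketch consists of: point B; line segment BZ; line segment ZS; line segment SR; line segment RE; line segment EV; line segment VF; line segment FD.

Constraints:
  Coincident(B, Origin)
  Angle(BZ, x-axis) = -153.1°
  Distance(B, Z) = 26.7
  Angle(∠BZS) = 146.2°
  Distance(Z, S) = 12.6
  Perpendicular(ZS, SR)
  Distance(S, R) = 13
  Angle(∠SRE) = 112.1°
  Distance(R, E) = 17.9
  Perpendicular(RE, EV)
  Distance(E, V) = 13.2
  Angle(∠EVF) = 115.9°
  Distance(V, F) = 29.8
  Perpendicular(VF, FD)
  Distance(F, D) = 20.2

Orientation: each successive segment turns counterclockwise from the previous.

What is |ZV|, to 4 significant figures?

11.68

B is at the origin; BZ runs at -153.1° with length 26.7, so Z = (-23.81, -12.08). ∠BZS = 146.2° gives ZS at -119.3° from the x-axis; with |ZS| = 12.6, S = (-29.98, -23.07). The perpendicularity gives SR at right angles to ZS, so SR runs at -29.30°; with |SR| = 13.0, R = (-18.64, -29.43). ∠SRE = 112.1° gives RE at 38.60° from the x-axis; with |RE| = 17.9, E = (-4.651, -18.26). RE is perpendicular to EV, so EV runs at 128.6°; with |EV| = 13.2, V = (-12.89, -7.947). Then |ZV| = |V − Z| = 11.68.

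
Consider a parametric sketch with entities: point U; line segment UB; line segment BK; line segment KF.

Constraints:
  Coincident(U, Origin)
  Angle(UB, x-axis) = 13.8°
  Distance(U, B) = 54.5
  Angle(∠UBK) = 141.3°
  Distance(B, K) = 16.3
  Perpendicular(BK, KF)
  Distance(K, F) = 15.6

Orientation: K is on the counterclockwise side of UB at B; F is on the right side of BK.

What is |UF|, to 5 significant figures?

77.000

∠UBK = 141.3°, so BK runs at 13.8° + (180° − 141.3°) = 52.500° from the x-axis; with |BK| = 16.3, K = B + 16.3·(cos 52.500°, sin 52.500°) = (62.850, 25.932). BK is perpendicular to KF; with |KF| = 15.6 on the right of BK, F = K + 15.6·(0.79335, -0.60876) = (75.226, 16.435). Then |UF| = |F − U| = 77.000.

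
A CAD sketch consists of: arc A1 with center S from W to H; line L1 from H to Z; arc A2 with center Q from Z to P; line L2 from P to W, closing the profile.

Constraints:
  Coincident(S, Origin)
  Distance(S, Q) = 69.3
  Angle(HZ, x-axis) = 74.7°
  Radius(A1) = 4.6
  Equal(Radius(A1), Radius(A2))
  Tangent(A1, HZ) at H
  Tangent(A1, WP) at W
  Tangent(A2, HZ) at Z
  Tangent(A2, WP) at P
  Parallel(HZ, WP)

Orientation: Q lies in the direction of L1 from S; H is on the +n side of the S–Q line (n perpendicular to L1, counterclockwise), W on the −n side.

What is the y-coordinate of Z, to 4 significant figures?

68.06

The slot axis is L1's direction at 74.7°, so u = (cos 74.7°, sin 74.7°) = (0.2639, 0.9646) and n = (−sin 74.7°, cos 74.7°) = (-0.9646, 0.2639). S is at the origin and Q lies 69.3 along u from S, so Q = 69.3·u = (18.29, 66.84). Tangency of A1 to both parallel lines with radius 4.6 puts H and W at S ± 4.6·n: H = (-4.437, 1.214), W = (4.437, -1.214). Equal radii place Z and P the same way about Q: Z = Q + 4.6·n = (13.85, 68.06), P = Q − 4.6·n = (22.72, 65.63). So Z.y = 68.06.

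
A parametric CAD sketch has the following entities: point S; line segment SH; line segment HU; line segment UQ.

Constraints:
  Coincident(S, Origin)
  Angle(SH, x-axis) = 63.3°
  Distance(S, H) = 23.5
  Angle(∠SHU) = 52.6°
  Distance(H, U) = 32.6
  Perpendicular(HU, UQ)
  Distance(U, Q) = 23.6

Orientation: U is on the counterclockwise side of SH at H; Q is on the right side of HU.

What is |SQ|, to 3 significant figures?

46.1

S is at the origin; SH runs at 63.3° with length 23.5, so H = 23.5·(cos 63.3°, sin 63.3°) = (10.6, 21.0). ∠SHU = 52.6°, so HU runs at 63.3° + (180° − 52.6°) = 191° from the x-axis; with |HU| = 32.6, U = H + 32.6·(cos 191°, sin 191°) = (-21.5, 14.9). HU ⟂ UQ; with |UQ| = 23.6 on the right of HU, Q = U + 23.6·(-0.186, 0.983) = (-25.9, 38.1). Then |SQ| = |Q − S| = 46.1.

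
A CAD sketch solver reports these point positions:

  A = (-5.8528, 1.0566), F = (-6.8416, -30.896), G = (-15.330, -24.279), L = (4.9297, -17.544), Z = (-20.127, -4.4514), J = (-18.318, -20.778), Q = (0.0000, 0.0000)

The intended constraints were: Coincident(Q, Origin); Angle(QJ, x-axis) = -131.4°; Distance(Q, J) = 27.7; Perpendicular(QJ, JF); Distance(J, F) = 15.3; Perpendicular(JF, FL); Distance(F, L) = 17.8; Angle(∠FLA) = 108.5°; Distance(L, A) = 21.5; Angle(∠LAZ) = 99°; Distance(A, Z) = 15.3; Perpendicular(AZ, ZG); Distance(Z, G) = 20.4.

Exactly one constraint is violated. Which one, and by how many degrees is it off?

Perpendicular(AZ, ZG) — off by 7.50°.

Q = (0.00, 0.00) ✓; QJ at -131.4° ✓; |QJ| = 27.70 ✓; ∠(QJ, JF) = 90.00° ✓; |JF| = 15.30 ✓; ∠(JF, FL) = 90.00° ✓; |FL| = 17.80 ✓; ∠FLA = 108.5° ✓; |LA| = 21.50 ✓; ∠LAZ = 99.00° ✓; |AZ| = 15.30 ✓; ∠(AZ, ZG) = 82.50° ✗; |ZG| = 20.40 ✓.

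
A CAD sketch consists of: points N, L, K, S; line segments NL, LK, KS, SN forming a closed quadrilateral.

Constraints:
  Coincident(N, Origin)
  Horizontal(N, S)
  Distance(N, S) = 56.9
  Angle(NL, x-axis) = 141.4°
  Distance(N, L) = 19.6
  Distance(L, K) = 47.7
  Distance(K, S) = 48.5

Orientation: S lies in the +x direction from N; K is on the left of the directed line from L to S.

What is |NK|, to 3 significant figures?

44.9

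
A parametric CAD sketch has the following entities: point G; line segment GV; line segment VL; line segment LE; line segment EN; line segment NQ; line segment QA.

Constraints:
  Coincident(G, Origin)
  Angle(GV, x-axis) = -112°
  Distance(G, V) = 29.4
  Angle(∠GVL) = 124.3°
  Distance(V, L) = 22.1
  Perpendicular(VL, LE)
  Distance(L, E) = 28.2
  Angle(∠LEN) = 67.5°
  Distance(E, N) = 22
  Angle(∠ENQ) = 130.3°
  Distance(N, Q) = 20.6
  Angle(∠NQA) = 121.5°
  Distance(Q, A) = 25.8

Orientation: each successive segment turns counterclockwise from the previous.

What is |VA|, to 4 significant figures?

22.97

G is at the origin; GV runs at -112.0° with length 29.4, so V = (-11.01, -27.26). ∠GVL = 124.3° gives VL at -56.30° from the x-axis; with |VL| = 22.1, L = (1.249, -45.65). VL is perpendicular to LE, so LE runs at 33.70°; with |LE| = 28.2, E = (24.71, -30.00). ∠LEN = 67.5° gives EN at 146.2° from the x-axis; with |EN| = 22.0, N = (6.428, -17.76). ∠ENQ = 130.3° gives NQ at -164.1° from the x-axis; with |NQ| = 20.6, Q = (-13.38, -23.40). ∠NQA = 121.5° gives QA at -105.6° from the x-axis; with |QA| = 25.8, A = (-20.32, -48.25). Then |VA| = |A − V| = 22.97.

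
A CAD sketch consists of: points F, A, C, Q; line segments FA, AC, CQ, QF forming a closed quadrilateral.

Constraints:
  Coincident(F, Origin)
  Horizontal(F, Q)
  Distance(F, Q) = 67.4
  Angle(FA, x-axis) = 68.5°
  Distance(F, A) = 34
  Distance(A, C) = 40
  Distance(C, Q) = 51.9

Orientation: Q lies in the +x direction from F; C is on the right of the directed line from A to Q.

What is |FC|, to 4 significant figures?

18.11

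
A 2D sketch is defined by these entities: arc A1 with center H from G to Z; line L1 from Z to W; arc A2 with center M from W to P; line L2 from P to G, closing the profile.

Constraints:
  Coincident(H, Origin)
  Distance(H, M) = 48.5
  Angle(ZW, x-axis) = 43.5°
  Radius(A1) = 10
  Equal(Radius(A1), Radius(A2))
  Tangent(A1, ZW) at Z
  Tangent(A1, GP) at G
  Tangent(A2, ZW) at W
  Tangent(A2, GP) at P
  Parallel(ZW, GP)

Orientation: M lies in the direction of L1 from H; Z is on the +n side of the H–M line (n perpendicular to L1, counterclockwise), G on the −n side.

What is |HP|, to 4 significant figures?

49.52

Tangency of A1 to both parallel lines with radius 10.0 puts Z and G at H ± 10.0·n: Z = (-6.884, 7.254), G = (6.884, -7.254). Equal radii place W and P the same way about M: W = M + 10.0·n = (28.30, 40.64), P = M − 10.0·n = (42.06, 26.13). Then |HP| = |P − H| = 49.52.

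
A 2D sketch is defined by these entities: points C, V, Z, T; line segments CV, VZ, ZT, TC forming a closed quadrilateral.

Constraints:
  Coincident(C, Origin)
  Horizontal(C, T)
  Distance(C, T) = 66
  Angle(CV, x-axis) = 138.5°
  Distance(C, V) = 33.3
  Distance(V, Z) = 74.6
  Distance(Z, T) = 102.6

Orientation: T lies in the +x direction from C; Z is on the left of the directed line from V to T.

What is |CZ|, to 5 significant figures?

87.832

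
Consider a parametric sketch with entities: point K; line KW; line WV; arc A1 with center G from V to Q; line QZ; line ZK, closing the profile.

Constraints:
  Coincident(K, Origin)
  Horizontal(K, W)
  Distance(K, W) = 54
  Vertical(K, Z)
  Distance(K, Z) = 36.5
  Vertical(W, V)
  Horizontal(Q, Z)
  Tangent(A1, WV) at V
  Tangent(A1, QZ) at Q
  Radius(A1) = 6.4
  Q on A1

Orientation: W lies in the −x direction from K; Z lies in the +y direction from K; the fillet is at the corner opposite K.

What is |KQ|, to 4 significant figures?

59.98

The virtual corner opposite K is at (-54.00, 36.50). The tangent condition forces GV to be normal to WV and tangency of A1 to QZ means the radius GQ is perpendicular to QZ, with radius 6.4, so the center G sits 6.4 in from both sides at G = (-47.60, 30.10). That places the tangent points at V = (-54.00, 30.10) on WV and Q = (-47.60, 36.50) on QZ. Then |KQ| = |Q − K| = 59.98.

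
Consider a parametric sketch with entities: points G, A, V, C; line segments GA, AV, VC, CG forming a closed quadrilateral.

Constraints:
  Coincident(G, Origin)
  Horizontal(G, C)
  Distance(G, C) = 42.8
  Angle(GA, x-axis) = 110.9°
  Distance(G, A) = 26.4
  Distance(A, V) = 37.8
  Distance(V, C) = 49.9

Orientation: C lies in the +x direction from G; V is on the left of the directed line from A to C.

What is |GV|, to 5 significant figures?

50.551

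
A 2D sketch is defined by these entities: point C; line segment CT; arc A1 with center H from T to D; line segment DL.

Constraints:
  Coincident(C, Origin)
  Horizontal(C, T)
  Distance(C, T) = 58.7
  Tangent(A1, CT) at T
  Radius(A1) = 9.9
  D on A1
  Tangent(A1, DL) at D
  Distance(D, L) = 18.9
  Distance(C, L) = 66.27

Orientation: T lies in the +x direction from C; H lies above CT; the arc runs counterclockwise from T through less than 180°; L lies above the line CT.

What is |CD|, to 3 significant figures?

69.0

Checks: |CT| = 58.70 ✓; |HD| = 9.900 ✓; ∠(HD, DL) = 90.00° ✓; |DL| = 18.90 ✓; |CL| = 66.27 ✓.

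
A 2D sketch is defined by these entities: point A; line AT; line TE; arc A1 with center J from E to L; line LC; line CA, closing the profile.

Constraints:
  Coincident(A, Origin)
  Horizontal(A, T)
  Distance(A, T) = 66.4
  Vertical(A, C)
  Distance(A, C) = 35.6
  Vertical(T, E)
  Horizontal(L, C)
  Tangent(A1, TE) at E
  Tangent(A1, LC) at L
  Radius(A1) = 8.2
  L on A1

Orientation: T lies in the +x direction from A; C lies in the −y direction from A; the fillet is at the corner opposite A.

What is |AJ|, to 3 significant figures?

64.3

A is at the origin; AT is horizontal with |AT| = 66.4 and T on the +x side, so T = (66.4, 0.00). AC is vertical with |AC| = 35.6 and C on the −y side, so C = (0.00, -35.6). The virtual corner opposite A is at (66.4, -35.6). Tangency of A1 to TE means the radius JE is perpendicular to TE and the tangent condition forces JL to be normal to LC, with radius 8.2, so the center J sits 8.2 in from both sides at J = (58.2, -27.4). Then |AJ| = |J − A| = 64.3.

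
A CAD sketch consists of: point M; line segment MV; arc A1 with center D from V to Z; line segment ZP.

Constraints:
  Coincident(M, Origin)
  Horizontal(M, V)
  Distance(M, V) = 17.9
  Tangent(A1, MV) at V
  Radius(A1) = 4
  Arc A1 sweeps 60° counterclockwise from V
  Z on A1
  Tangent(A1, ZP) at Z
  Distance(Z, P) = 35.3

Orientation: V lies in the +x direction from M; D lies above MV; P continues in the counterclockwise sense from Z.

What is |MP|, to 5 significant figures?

50.823

M is at the origin; MV is horizontal with |MV| = 17.9 and V on the +x side, so V = (17.900, 0.0000). Since A1 is tangent to MV there, DV ⟂ MV, so D = V + (0, 4) = (17.900, 4.0000). On A1, V sits at bearing -90° from D; a 60° counterclockwise sweep puts Z at bearing -30°, so Z = D + 4.0·(cos -30°, sin -30°) = (21.364, 2.0000). Since A1 is tangent to ZP there, DZ ⟂ ZP, so ZP runs along (−sin -30°, cos -30°); with |ZP| = 35.3, P = (39.014, 32.571). Then |MP| = |P − M| = 50.823.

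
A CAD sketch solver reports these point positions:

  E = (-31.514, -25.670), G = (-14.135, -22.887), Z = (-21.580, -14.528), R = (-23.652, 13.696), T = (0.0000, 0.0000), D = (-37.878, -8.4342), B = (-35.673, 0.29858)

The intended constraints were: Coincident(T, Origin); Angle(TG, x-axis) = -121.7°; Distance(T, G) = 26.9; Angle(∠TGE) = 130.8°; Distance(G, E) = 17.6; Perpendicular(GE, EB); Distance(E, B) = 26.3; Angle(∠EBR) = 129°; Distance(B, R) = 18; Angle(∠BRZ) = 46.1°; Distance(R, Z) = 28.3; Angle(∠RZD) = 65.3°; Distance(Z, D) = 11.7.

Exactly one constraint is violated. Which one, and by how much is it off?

Distance(Z, D) = 11.7 — off by 5.70.

T = (0.00, 0.00) ✓; TG at -121.7° ✓; |TG| = 26.90 ✓; ∠TGE = 130.8° ✓; |GE| = 17.60 ✓; ∠(GE, EB) = 90.00° ✓; |EB| = 26.30 ✓; ∠EBR = 129.0° ✓; |BR| = 18.00 ✓; ∠BRZ = 46.10° ✓; |RZ| = 28.30 ✓; ∠RZD = 65.30° ✓; |ZD| = 17.40 ✗.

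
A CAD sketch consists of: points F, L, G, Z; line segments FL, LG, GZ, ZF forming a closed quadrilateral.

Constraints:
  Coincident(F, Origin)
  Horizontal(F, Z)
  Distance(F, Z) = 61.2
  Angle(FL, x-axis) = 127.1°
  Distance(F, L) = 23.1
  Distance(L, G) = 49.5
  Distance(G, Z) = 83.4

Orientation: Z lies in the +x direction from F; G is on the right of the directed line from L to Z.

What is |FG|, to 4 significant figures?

35.01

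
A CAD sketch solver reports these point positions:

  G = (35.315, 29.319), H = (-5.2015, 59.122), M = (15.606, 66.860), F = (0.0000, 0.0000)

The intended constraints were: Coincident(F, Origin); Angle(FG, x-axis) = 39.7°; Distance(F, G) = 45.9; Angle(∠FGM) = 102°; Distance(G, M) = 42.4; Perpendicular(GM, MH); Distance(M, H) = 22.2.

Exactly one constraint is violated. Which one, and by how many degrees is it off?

Perpendicular(GM, MH) — off by 7.30°.

F = (0.00, 0.00) ✓; FG at 39.70° ✓; |FG| = 45.90 ✓; ∠FGM = 102.0° ✓; |GM| = 42.40 ✓; ∠(GM, MH) = 82.70° ✗; |MH| = 22.20 ✓.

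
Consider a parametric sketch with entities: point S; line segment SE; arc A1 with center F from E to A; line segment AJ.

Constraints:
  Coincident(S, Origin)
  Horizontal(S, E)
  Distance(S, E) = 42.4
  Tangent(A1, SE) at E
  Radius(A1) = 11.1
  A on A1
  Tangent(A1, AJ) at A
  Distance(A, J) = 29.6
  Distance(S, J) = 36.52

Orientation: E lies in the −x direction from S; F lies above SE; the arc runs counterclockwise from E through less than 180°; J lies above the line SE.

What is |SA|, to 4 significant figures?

33.19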